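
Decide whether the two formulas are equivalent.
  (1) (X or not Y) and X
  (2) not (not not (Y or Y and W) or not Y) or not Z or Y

E1: (X or not Y) and X
    = X
E2: not (not not (Y or Y and W) or not Y) or not Z or Y
    = not (not not Y or not Y) or not Z or Y
    = not Y and Y or not Z or Y
    = not Z or Y
These differ: at W=0, X=0, Y=1, Z=0, E1 = 0 but E2 = 1.

No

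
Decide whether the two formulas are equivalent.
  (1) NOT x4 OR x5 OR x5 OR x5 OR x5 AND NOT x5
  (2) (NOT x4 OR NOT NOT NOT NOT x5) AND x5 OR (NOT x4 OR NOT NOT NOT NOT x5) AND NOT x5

Yes

E1: NOT x4 OR x5 OR x5 OR x5 OR x5 AND NOT x5
    = NOT x4 OR x5 OR x5 OR x5 AND NOT x5   [idempotence]
    = NOT x4 OR x5 OR x5   [complement / identity]
    = NOT x4 OR x5   [idempotence]
E2: (NOT x4 OR NOT NOT NOT NOT x5) AND x5 OR (NOT x4 OR NOT NOT NOT NOT x5) AND NOT x5
    = NOT x4 OR NOT NOT NOT NOT x5   [distribution]
    = NOT x4 OR NOT NOT x5   [double negation]
    = NOT x4 OR x5   [double negation]
Both reduce to NOT x4 OR x5, so they are equivalent.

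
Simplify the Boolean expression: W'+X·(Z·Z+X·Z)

W'+X·(Z·Z+X·Z)
= W'+X·(Z+X)·Z   — distribution
= W'+X·Z   — absorption

W'+X·Z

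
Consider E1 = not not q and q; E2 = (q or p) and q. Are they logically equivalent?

E1: not not q and q
    = q and q   [double negation]
    = q   [idempotence]
E2: (q or p) and q
    = q   [absorption]
Both reduce to q, so they are equivalent.

Yes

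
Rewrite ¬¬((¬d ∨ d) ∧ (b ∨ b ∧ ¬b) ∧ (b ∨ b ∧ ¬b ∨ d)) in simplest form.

¬¬((¬d ∨ d) ∧ (b ∨ b ∧ ¬b) ∧ (b ∨ b ∧ ¬b ∨ d))
= ¬¬((¬d ∨ d) ∧ (b ∨ b ∧ ¬b))   (absorption)
= ¬¬(b ∨ b ∧ ¬b)   (complement / identity)
= b ∨ b ∧ ¬b   (double negation)
= b   (complement / identity)

b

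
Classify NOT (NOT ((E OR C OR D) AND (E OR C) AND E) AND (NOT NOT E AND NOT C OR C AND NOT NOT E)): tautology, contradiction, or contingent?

tautology

NOT (NOT ((E OR C OR D) AND (E OR C) AND E) AND (NOT NOT E AND NOT C OR C AND NOT NOT E))
= NOT (NOT ((E OR C OR D) AND (E OR C) AND E) AND NOT NOT E)   (distribution)
= (E OR C OR D) AND (E OR C) AND E OR NOT E   (De Morgan)
= (E OR C) AND E OR NOT E   (absorption)
= E OR NOT E   (absorption)
= TRUE   (complement)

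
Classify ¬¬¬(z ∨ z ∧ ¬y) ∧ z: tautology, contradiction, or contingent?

contradiction

¬¬¬(z ∨ z ∧ ¬y) ∧ z
= ¬(z ∨ z ∧ ¬y) ∧ z   — double negation
= ¬z ∧ z   — absorption
= False   — complement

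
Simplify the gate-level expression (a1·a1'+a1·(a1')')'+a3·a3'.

a1'

(a1·a1'+a1·(a1')')'+a3·a3'
= (a1·a1'+a1·a1)'+a3·a3'   [double negation]
= (a1·a1'+a1·a1)'   [complement / identity]
= a1'   [distribution]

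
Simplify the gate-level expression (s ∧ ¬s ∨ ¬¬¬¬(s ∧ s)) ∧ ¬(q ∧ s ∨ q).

(s ∧ ¬s ∨ ¬¬¬¬(s ∧ s)) ∧ ¬(q ∧ s ∨ q)
= (s ∧ ¬s ∨ ¬¬¬¬(s ∧ s)) ∧ ¬q   (absorption)
= (s ∧ ¬s ∨ ¬¬(s ∧ s)) ∧ ¬q   (double negation)
= (s ∧ ¬s ∨ s ∧ s) ∧ ¬q   (double negation)
= s ∧ ¬q   (distribution)

s ∧ ¬q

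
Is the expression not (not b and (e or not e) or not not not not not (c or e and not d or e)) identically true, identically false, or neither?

neither

not (not b and (e or not e) or not not not not not (c or e and not d or e))
= not (not b and (e or not e) or not not not not not (c or e))   (absorption)
= not (not b or not not not not not (c or e))   (complement / identity)
= not (not b or not not not (c or e))   (double negation)
= not (not b or not (c or e))   (double negation)
= b and (c or e)   (De Morgan)
This depends on b, c, e, so it is not a constant.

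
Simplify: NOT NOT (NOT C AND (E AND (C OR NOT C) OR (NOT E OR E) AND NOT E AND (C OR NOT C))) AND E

NOT NOT (NOT C AND (E AND (C OR NOT C) OR (NOT E OR E) AND NOT E AND (C OR NOT C))) AND E
= NOT NOT (NOT C AND (E AND (C OR NOT C) OR NOT E AND (C OR NOT C))) AND E   [complement / identity]
= NOT NOT (NOT C AND (C OR NOT C)) AND E   [distribution]
= NOT NOT NOT C AND E   [complement / identity]
= NOT C AND E   [double negation]

NOT C AND E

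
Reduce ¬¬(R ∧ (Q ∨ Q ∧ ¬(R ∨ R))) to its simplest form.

¬¬(R ∧ (Q ∨ Q ∧ ¬(R ∨ R)))
= ¬¬(R ∧ (Q ∨ Q ∧ ¬R))   (idempotence)
= ¬¬(R ∧ Q)   (absorption)
= R ∧ Q   (double negation)

R ∧ Q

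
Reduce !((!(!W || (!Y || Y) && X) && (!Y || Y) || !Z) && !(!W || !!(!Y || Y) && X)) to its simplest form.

!((!(!W || (!Y || Y) && X) && (!Y || Y) || !Z) && !(!W || !!(!Y || Y) && X))
= !((!(!W || (!Y || Y) && X) && (!Y || Y) || !Z) && !(!W || (!Y || Y) && X))   (double negation)
= !((!(!W || (!Y || Y) && X) || !Z) && !(!W || (!Y || Y) && X))   (complement / identity)
= !!(!W || (!Y || Y) && X)   (absorption)
= !!(!W || X)   (complement / identity)
= !W || X   (double negation)

!W || X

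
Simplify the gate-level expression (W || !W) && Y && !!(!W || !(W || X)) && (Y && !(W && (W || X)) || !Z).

Y && !W

(W || !W) && Y && !!(!W || !(W || X)) && (Y && !(W && (W || X)) || !Z)
= (W || !W) && Y && !(W && (W || X)) && (Y && !(W && (W || X)) || !Z)   (De Morgan)
= (W || !W) && Y && !(W && (W || X))   (absorption)
= Y && !(W && (W || X))   (complement / identity)
= Y && !W   (absorption)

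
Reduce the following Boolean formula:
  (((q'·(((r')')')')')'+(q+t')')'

q+r'·t'

(((q'·(((r')')')')')'+(q+t')')'
= (q'·(((r')')')')'·(q+t')
= (q+((r')')')·(q+t')
= q+((r')')'·t'
= q+r'·t'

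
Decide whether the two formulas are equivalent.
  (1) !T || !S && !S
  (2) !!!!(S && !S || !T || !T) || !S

E1: !T || !S && !S
    = !T || !S   [idempotence]
E2: !!!!(S && !S || !T || !T) || !S
    = !!!!(!T || !T) || !S   [complement / identity]
    = !!(!T || !T) || !S   [double negation]
    = !!!T || !S   [idempotence]
    = !T || !S   [double negation]
Both reduce to !T || !S, so they are equivalent.

Yes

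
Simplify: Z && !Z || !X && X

Z && !Z || !X && X
= Z && !Z   (complement / identity)
= false   (complement)

false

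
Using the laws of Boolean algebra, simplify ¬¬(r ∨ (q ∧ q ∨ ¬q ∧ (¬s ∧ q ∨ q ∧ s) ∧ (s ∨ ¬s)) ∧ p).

¬¬(r ∨ (q ∧ q ∨ ¬q ∧ (¬s ∧ q ∨ q ∧ s) ∧ (s ∨ ¬s)) ∧ p)
= ¬¬(r ∨ (q ∧ q ∨ ¬q ∧ q ∧ (s ∨ ¬s)) ∧ p)   [distribution]
= ¬¬(r ∨ (q ∧ q ∨ ¬q ∧ q) ∧ p)   [complement / identity]
= ¬¬(r ∨ q ∧ p)   [distribution]
= r ∨ q ∧ p   [double negation]

r ∨ q ∧ p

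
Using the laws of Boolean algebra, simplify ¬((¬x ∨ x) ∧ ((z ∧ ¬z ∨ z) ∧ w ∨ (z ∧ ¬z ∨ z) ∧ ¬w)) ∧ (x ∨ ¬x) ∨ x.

¬z ∨ x

¬((¬x ∨ x) ∧ ((z ∧ ¬z ∨ z) ∧ w ∨ (z ∧ ¬z ∨ z) ∧ ¬w)) ∧ (x ∨ ¬x) ∨ x
= ¬((¬x ∨ x) ∧ ((z ∧ ¬z ∨ z) ∧ w ∨ (z ∧ ¬z ∨ z) ∧ ¬w)) ∨ x   [complement / identity]
= ¬((¬x ∨ x) ∧ (z ∧ ¬z ∨ z)) ∨ x   [distribution]
= ¬((¬x ∨ x) ∧ z) ∨ x   [complement / identity]
= ¬z ∨ x   [complement / identity]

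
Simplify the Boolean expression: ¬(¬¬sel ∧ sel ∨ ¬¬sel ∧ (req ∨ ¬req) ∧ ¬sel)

¬sel

¬(¬¬sel ∧ sel ∨ ¬¬sel ∧ (req ∨ ¬req) ∧ ¬sel)
= ¬(¬¬sel ∧ sel ∨ ¬¬sel ∧ ¬sel)
= ¬¬¬sel
= ¬sel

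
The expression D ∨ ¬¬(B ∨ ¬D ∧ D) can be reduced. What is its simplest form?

D ∨ B

D ∨ ¬¬(B ∨ ¬D ∧ D)
= D ∨ ¬¬B   [complement / identity]
= D ∨ B   [double negation]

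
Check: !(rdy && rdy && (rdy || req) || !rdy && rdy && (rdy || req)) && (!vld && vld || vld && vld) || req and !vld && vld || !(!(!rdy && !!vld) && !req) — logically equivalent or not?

E1: !(rdy && rdy && (rdy || req) || !rdy && rdy && (rdy || req)) && (!vld && vld || vld && vld) || req
    = !(rdy && (rdy || req)) && (!vld && vld || vld && vld) || req   (distribution)
    = !rdy && (!vld && vld || vld && vld) || req   (absorption)
    = !rdy && vld || req   (distribution)
E2: !vld && vld || !(!(!rdy && !!vld) && !req)
    = !vld && vld || !rdy && !!vld || req   (De Morgan)
    = !rdy && !!vld || req   (complement / identity)
    = !rdy && vld || req   (double negation)
Both reduce to !rdy && vld || req, so they are equivalent.

Yes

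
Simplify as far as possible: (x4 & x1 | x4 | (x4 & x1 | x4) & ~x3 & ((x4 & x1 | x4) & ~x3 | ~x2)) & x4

x4

(x4 & x1 | x4 | (x4 & x1 | x4) & ~x3 & ((x4 & x1 | x4) & ~x3 | ~x2)) & x4
= (x4 & x1 | x4 | (x4 & x1 | x4) & ~x3) & x4   — absorption
= (x4 & x1 | x4) & x4   — absorption
= x4 & x4   — absorption
= x4   — idempotence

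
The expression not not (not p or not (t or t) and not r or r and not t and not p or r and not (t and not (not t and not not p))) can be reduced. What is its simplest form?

not not (not p or not (t or t) and not r or r and not t and not p or r and not (t and not (not t and not not p)))
= not not (not p or not t and not r or r and not t and not p or r and not (t and not (not t and not not p)))   [idempotence]
= not p or not t and not r or r and not t and not p or r and not (t and not (not t and not not p))   [double negation]
= not p or not t and not r or r and not t and not p or r and not (t and (t or not p))   [De Morgan]
= not p or not t and not r or r and not t and not p or r and not t   [absorption]
= not p or not t and not r or r and not t   [absorption]
= not p or not t   [distribution]

not p or not t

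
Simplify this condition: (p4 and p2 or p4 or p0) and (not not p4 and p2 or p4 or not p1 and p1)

(p4 and p2 or p4 or p0) and (not not p4 and p2 or p4 or not p1 and p1)
= (p4 and p2 or p4 or p0) and (p4 and p2 or p4 or not p1 and p1)
= (p4 and p2 or p4 or p0) and (p4 and p2 or p4)
= p4 and p2 or p4
= p4

p4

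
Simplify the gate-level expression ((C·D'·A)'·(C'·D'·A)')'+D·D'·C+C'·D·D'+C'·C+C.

((C·D'·A)'·(C'·D'·A)')'+D·D'·C+C'·D·D'+C'·C+C
= C·D'·A+C'·D'·A+D·D'·C+C'·D·D'+C'·C+C   [De Morgan]
= D'·A+D·D'·C+C'·D·D'+C'·C+C   [distribution]
= D'·A+D·D'·C+C'·D·D'+C   [complement / identity]
= D'·A+D·D'+C   [distribution]
= D'·A+C   [complement / identity]

D'·A+C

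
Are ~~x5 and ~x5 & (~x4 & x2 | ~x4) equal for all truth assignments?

No

E1: ~~x5
    = x5   — double negation
E2: ~x5 & (~x4 & x2 | ~x4)
    = ~x5 & ~x4   — absorption
These differ: at x2=0, x4=0, x5=1, E1 = 1 but E2 = 0.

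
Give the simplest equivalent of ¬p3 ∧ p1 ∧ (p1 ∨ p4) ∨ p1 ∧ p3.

p1

¬p3 ∧ p1 ∧ (p1 ∨ p4) ∨ p1 ∧ p3
= ¬p3 ∧ p1 ∨ p1 ∧ p3
= p1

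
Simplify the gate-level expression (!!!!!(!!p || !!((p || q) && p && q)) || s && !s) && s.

(!!!!!(!!p || !!((p || q) && p && q)) || s && !s) && s
= !!!!!(!!p || !!((p || q) && p && q)) && s   (complement / identity)
= !!!!(!p && !((p || q) && p && q)) && s   (De Morgan)
= !!!!(!p && !(p && q)) && s   (absorption)
= !!(!p && !(p && q)) && s   (double negation)
= !(p || p && q) && s   (De Morgan)
= !p && s   (absorption)

!p && s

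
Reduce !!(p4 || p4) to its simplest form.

p4

!!(p4 || p4)
= p4 || p4   [double negation]
= p4   [idempotence]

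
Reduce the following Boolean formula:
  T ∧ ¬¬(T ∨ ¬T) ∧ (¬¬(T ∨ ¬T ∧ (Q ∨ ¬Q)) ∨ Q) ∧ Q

T ∧ ¬¬(T ∨ ¬T) ∧ (¬¬(T ∨ ¬T ∧ (Q ∨ ¬Q)) ∨ Q) ∧ Q
= T ∧ ¬¬(T ∨ ¬T) ∧ (¬¬(T ∨ ¬T) ∨ Q) ∧ Q
= T ∧ ¬¬(T ∨ ¬T) ∧ Q
= T ∧ (T ∨ ¬T) ∧ Q
= T ∧ Q

T ∧ Q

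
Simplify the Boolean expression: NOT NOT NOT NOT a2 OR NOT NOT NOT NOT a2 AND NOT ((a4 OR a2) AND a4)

a2

NOT NOT NOT NOT a2 OR NOT NOT NOT NOT a2 AND NOT ((a4 OR a2) AND a4)
= NOT NOT NOT NOT a2 OR NOT NOT NOT NOT a2 AND NOT a4   (absorption)
= NOT NOT NOT NOT a2   (absorption)
= NOT NOT a2   (double negation)
= a2   (double negation)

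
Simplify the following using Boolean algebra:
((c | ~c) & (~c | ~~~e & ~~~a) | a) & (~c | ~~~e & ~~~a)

~c | ~e & ~a

((c | ~c) & (~c | ~~~e & ~~~a) | a) & (~c | ~~~e & ~~~a)
= (~c | ~~~e & ~~~a | a) & (~c | ~~~e & ~~~a)   — complement / identity
= ~c | ~~~e & ~~~a   — absorption
= ~c | ~~~e & ~a   — double negation
= ~c | ~e & ~a   — double negation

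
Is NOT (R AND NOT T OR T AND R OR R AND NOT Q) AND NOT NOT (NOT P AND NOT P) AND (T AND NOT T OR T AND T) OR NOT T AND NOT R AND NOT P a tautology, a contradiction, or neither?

NOT (R AND NOT T OR T AND R OR R AND NOT Q) AND NOT NOT (NOT P AND NOT P) AND (T AND NOT T OR T AND T) OR NOT T AND NOT R AND NOT P
= NOT (R AND NOT T OR T AND R OR R AND NOT Q) AND NOT NOT (NOT P AND NOT P) AND T OR NOT T AND NOT R AND NOT P
= NOT (R AND NOT T OR T AND R OR R AND NOT Q) AND NOT (P OR P) AND T OR NOT T AND NOT R AND NOT P
= NOT (R OR R AND NOT Q) AND NOT (P OR P) AND T OR NOT T AND NOT R AND NOT P
= NOT R AND NOT (P OR P) AND T OR NOT T AND NOT R AND NOT P
= NOT R AND NOT P AND T OR NOT T AND NOT R AND NOT P
= NOT R AND NOT P
This depends on P, R, so it is not a constant.

neither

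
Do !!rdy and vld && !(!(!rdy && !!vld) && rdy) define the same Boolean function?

No

E1: !!rdy
    = rdy   [double negation]
E2: vld && !(!(!rdy && !!vld) && rdy)
    = vld && !((rdy || !vld) && rdy)   [De Morgan]
    = vld && !rdy   [absorption]
These differ: at rdy=1, vld=1, E1 = 1 but E2 = 0.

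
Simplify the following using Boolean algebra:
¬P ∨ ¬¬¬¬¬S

¬P ∨ ¬S

¬P ∨ ¬¬¬¬¬S
= ¬P ∨ ¬¬¬S   [double negation]
= ¬P ∨ ¬S   [double negation]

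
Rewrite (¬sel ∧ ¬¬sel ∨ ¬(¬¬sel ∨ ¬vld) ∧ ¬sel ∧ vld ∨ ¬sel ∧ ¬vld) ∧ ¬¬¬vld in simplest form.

¬sel ∧ ¬vld

(¬sel ∧ ¬¬sel ∨ ¬(¬¬sel ∨ ¬vld) ∧ ¬sel ∧ vld ∨ ¬sel ∧ ¬vld) ∧ ¬¬¬vld
= (¬sel ∧ sel ∨ ¬(¬¬sel ∨ ¬vld) ∧ ¬sel ∧ vld ∨ ¬sel ∧ ¬vld) ∧ ¬¬¬vld   — double negation
= (¬sel ∧ sel ∨ ¬(¬¬sel ∨ ¬vld) ∧ ¬sel ∧ vld ∨ ¬sel ∧ ¬vld) ∧ ¬vld   — double negation
= (¬sel ∧ sel ∨ ¬sel ∧ vld ∧ ¬sel ∧ vld ∨ ¬sel ∧ ¬vld) ∧ ¬vld   — De Morgan
= (¬sel ∧ vld ∧ ¬sel ∧ vld ∨ ¬sel ∧ ¬vld) ∧ ¬vld   — complement / identity
= (¬sel ∧ vld ∨ ¬sel ∧ ¬vld) ∧ ¬vld   — idempotence
= ¬sel ∧ ¬vld   — distribution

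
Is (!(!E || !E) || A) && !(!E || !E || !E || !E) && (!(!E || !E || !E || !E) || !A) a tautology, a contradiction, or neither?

neither

(!(!E || !E) || A) && !(!E || !E || !E || !E) && (!(!E || !E || !E || !E) || !A)
= (!(!E || !E) || A) && !(!E || !E || !E || !E)   — absorption
= (!(!E || !E) || A) && !(!E || !E)   — idempotence
= !(!E || !E)   — absorption
= !!E   — idempotence
= E   — double negation
This depends on E, so it is not a constant.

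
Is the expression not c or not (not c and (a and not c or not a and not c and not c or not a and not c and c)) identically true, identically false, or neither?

identically true

not c or not (not c and (a and not c or not a and not c and not c or not a and not c and c))
= not c or not (not c and (a and not c or not a and not c))   — distribution
= not c or not (not c and not c)   — distribution
= not c or not not c   — idempotence
= not c or c   — double negation
= True   — complement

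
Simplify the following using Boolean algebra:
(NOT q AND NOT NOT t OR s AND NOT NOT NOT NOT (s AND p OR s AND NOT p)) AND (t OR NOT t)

NOT q AND t OR s

(NOT q AND NOT NOT t OR s AND NOT NOT NOT NOT (s AND p OR s AND NOT p)) AND (t OR NOT t)
= (NOT q AND NOT NOT t OR s AND NOT NOT NOT NOT s) AND (t OR NOT t)   [distribution]
= (NOT q AND NOT NOT t OR s AND NOT NOT s) AND (t OR NOT t)   [double negation]
= (NOT q AND NOT NOT t OR s AND s) AND (t OR NOT t)   [double negation]
= NOT q AND NOT NOT t OR s AND s   [complement / identity]
= NOT q AND NOT NOT t OR s   [idempotence]
= NOT q AND t OR s   [double negation]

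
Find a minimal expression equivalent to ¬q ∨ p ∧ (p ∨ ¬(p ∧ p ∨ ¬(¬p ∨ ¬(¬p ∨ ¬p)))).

¬q ∨ p

¬q ∨ p ∧ (p ∨ ¬(p ∧ p ∨ ¬(¬p ∨ ¬(¬p ∨ ¬p))))
= ¬q ∨ p ∧ (p ∨ ¬(p ∧ p ∨ p ∧ (¬p ∨ ¬p)))   — De Morgan
= ¬q ∨ p ∧ (p ∨ ¬(p ∧ p ∨ p ∧ ¬p))   — idempotence
= ¬q ∨ p ∧ (p ∨ ¬p)   — distribution
= ¬q ∨ p   — complement / identity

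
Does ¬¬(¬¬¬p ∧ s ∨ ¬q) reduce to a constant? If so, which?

no

¬¬(¬¬¬p ∧ s ∨ ¬q)
= ¬¬¬p ∧ s ∨ ¬q   (double negation)
= ¬p ∧ s ∨ ¬q   (double negation)
This depends on p, q, s, so it is not a constant.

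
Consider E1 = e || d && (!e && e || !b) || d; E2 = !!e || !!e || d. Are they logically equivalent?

E1: e || d && (!e && e || !b) || d
    = e || d && !b || d   [complement / identity]
    = e || d   [absorption]
E2: !!e || !!e || d
    = !!e || d   [idempotence]
    = e || d   [double negation]
Both reduce to e || d, so they are equivalent.

Yes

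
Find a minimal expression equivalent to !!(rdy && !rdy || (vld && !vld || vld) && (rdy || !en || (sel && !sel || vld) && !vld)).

!!(rdy && !rdy || (vld && !vld || vld) && (rdy || !en || (sel && !sel || vld) && !vld))
= !!(rdy && !rdy || (vld && !vld || vld) && (rdy || !en || vld && !vld))   (complement / identity)
= !!((vld && !vld || vld) && (rdy || !en || vld && !vld))   (complement / identity)
= (vld && !vld || vld) && (rdy || !en || vld && !vld)   (double negation)
= vld && (rdy || !en) || vld && !vld   (distribution)
= vld && (rdy || !en)   (complement / identity)

vld && (rdy || !en)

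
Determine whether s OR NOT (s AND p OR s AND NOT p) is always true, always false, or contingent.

s OR NOT (s AND p OR s AND NOT p)
= s OR NOT ((p OR NOT p) AND s)
= s OR NOT s
= TRUE

always true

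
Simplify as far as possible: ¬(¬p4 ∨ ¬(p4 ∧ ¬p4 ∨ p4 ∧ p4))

¬(¬p4 ∨ ¬(p4 ∧ ¬p4 ∨ p4 ∧ p4))
= p4 ∧ (p4 ∧ ¬p4 ∨ p4 ∧ p4)
= p4 ∧ p4
= p4

p4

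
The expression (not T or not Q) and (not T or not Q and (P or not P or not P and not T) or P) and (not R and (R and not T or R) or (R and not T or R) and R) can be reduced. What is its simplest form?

(not T or not Q) and R

(not T or not Q) and (not T or not Q and (P or not P or not P and not T) or P) and (not R and (R and not T or R) or (R and not T or R) and R)
= (not T or not Q) and (not T or not Q and (P or not P) or P) and (not R and (R and not T or R) or (R and not T or R) and R)   [absorption]
= (not T or not Q) and (not T or not Q and (P or not P) or P) and (R and not T or R)   [distribution]
= (not T or not Q) and (not T or not Q or P) and (R and not T or R)   [complement / identity]
= (not T or not Q) and (not T or not Q or P) and R   [absorption]
= (not T or not Q) and R   [absorption]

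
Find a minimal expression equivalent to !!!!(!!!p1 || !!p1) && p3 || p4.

p3 || p4

!!!!(!!!p1 || !!p1) && p3 || p4
= !!!(!!p1 && !p1) && p3 || p4
= !(!!p1 && !p1) && p3 || p4
= (!p1 || p1) && p3 || p4
= p3 || p4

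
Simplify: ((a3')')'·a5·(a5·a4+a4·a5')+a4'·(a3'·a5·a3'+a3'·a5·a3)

a3'·a5

((a3')')'·a5·(a5·a4+a4·a5')+a4'·(a3'·a5·a3'+a3'·a5·a3)
= ((a3')')'·a5·(a5·a4+a4·a5')+a4'·a3'·a5   [distribution]
= ((a3')')'·a5·a4+a4'·a3'·a5   [distribution]
= a3'·a5·a4+a4'·a3'·a5   [double negation]
= a3'·a5   [distribution]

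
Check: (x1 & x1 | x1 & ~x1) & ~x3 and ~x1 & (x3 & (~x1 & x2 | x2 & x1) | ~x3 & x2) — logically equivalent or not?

No

E1: (x1 & x1 | x1 & ~x1) & ~x3
    = x1 & ~x3   (distribution)
E2: ~x1 & (x3 & (~x1 & x2 | x2 & x1) | ~x3 & x2)
    = ~x1 & (x3 & x2 | ~x3 & x2)   (distribution)
    = ~x1 & x2   (distribution)
These differ: at x1=1, x2=1, x3=0, E1 = 1 but E2 = 0.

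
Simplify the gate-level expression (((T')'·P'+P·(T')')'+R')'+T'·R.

R

(((T')'·P'+P·(T')')'+R')'+T'·R
= (((T')')'+R')'+T'·R   — distribution
= (T'+R')'+T'·R   — double negation
= T·R+T'·R   — De Morgan
= R   — distribution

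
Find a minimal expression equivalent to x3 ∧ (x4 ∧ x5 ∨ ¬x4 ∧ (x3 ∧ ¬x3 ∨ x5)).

x3 ∧ x5

x3 ∧ (x4 ∧ x5 ∨ ¬x4 ∧ (x3 ∧ ¬x3 ∨ x5))
= x3 ∧ (x4 ∧ x5 ∨ ¬x4 ∧ x5)   — complement / identity
= x3 ∧ x5   — distribution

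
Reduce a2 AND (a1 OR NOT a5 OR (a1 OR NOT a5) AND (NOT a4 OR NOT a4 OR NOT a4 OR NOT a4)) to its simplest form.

a2 AND (a1 OR NOT a5)

a2 AND (a1 OR NOT a5 OR (a1 OR NOT a5) AND (NOT a4 OR NOT a4 OR NOT a4 OR NOT a4))
= a2 AND (a1 OR NOT a5 OR (a1 OR NOT a5) AND (NOT a4 OR NOT a4))
= a2 AND (a1 OR NOT a5 OR (a1 OR NOT a5) AND NOT a4)
= a2 AND (a1 OR NOT a5)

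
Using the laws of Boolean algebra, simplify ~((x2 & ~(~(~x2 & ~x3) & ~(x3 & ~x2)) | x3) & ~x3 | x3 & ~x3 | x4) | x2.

~x4 | x2

~((x2 & ~(~(~x2 & ~x3) & ~(x3 & ~x2)) | x3) & ~x3 | x3 & ~x3 | x4) | x2
= ~((x2 & (~x2 & ~x3 | x3 & ~x2) | x3) & ~x3 | x3 & ~x3 | x4) | x2   — De Morgan
= ~((x2 & ~x2 | x3) & ~x3 | x3 & ~x3 | x4) | x2   — distribution
= ~(x3 & ~x3 | x3 & ~x3 | x4) | x2   — complement / identity
= ~(x3 & ~x3 | x4) | x2   — idempotence
= ~x4 | x2   — complement / identity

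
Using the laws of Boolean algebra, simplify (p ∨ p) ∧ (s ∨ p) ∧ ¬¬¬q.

p ∧ ¬q

(p ∨ p) ∧ (s ∨ p) ∧ ¬¬¬q
= (p ∨ p ∧ s) ∧ ¬¬¬q   — distribution
= (p ∨ p ∧ s) ∧ ¬q   — double negation
= p ∧ ¬q   — absorption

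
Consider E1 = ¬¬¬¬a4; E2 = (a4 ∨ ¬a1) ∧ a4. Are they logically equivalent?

Yes

E1: ¬¬¬¬a4
    = ¬¬a4   — double negation
    = a4   — double negation
E2: (a4 ∨ ¬a1) ∧ a4
    = a4   — absorption
Both reduce to a4, so they are equivalent.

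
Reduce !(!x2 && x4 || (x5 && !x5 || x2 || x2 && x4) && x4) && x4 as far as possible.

!(!x2 && x4 || (x5 && !x5 || x2 || x2 && x4) && x4) && x4
= !(!x2 && x4 || (x5 && !x5 || x2) && x4) && x4   — absorption
= !(!x2 && x4 || x2 && x4) && x4   — complement / identity
= !x4 && x4   — distribution
= false   — complement

false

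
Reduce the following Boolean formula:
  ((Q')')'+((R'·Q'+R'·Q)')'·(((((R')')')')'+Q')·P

Q'+R'·P

((Q')')'+((R'·Q'+R'·Q)')'·(((((R')')')')'+Q')·P
= ((Q')')'+((R')')'·(((((R')')')')'+Q')·P   (distribution)
= ((Q')')'+((R')')'·(((R')')'+Q')·P   (double negation)
= ((Q')')'+((R')')'·P   (absorption)
= ((Q')')'+R'·P   (double negation)
= Q'+R'·P   (double negation)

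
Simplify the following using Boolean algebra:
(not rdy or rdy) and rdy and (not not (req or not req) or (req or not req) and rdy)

(not rdy or rdy) and rdy and (not not (req or not req) or (req or not req) and rdy)
= (not rdy or rdy) and rdy and (req or not req or (req or not req) and rdy)
= rdy and (req or not req or (req or not req) and rdy)
= rdy and (req or not req)
= rdy

rdy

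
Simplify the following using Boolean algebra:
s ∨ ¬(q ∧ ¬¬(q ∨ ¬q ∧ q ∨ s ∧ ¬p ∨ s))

s ∨ ¬(q ∧ ¬¬(q ∨ ¬q ∧ q ∨ s ∧ ¬p ∨ s))
= s ∨ ¬(q ∧ (q ∨ ¬q ∧ q ∨ s ∧ ¬p ∨ s))   — double negation
= s ∨ ¬(q ∧ (q ∨ s ∧ ¬p ∨ s))   — complement / identity
= s ∨ ¬(q ∧ (q ∨ s))   — absorption
= s ∨ ¬q   — absorption

s ∨ ¬q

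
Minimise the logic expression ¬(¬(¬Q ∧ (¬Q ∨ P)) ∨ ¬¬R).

¬(¬(¬Q ∧ (¬Q ∨ P)) ∨ ¬¬R)
= ¬(¬¬Q ∨ ¬¬R)   [absorption]
= ¬Q ∧ ¬R   [De Morgan]

¬Q ∧ ¬R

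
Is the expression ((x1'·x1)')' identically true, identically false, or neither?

identically false

((x1'·x1)')'
= x1'·x1   [double negation]
= 0   [complement]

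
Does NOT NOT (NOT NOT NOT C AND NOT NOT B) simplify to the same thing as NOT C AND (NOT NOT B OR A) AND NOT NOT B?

Yes

E1: NOT NOT (NOT NOT NOT C AND NOT NOT B)
    = NOT (NOT NOT C OR NOT B)   (De Morgan)
    = NOT C AND B   (De Morgan)
E2: NOT C AND (NOT NOT B OR A) AND NOT NOT B
    = NOT C AND NOT NOT B   (absorption)
    = NOT C AND B   (double negation)
Both reduce to NOT C AND B, so they are equivalent.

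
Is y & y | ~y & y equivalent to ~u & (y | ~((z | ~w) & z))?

No

E1: y & y | ~y & y
    = y
E2: ~u & (y | ~((z | ~w) & z))
    = ~u & (y | ~z)
These differ: at u=0, w=0, y=0, z=0, E1 = 0 but E2 = 1.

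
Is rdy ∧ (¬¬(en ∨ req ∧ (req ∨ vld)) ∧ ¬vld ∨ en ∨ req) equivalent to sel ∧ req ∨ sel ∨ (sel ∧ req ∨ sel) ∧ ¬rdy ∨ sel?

E1: rdy ∧ (¬¬(en ∨ req ∧ (req ∨ vld)) ∧ ¬vld ∨ en ∨ req)
    = rdy ∧ (¬¬(en ∨ req) ∧ ¬vld ∨ en ∨ req)
    = rdy ∧ ((en ∨ req) ∧ ¬vld ∨ en ∨ req)
    = rdy ∧ (en ∨ req)
E2: sel ∧ req ∨ sel ∨ (sel ∧ req ∨ sel) ∧ ¬rdy ∨ sel
    = sel ∧ req ∨ sel ∨ sel
    = sel ∨ sel
    = sel
These differ: at en=0, rdy=0, req=0, sel=1, vld=1, E1 = 0 but E2 = 1.

No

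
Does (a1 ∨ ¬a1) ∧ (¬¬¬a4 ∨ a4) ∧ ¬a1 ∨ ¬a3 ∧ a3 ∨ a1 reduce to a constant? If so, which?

(a1 ∨ ¬a1) ∧ (¬¬¬a4 ∨ a4) ∧ ¬a1 ∨ ¬a3 ∧ a3 ∨ a1
= (a1 ∨ ¬a1) ∧ (¬a4 ∨ a4) ∧ ¬a1 ∨ ¬a3 ∧ a3 ∨ a1   — double negation
= (¬a4 ∨ a4) ∧ ¬a1 ∨ ¬a3 ∧ a3 ∨ a1   — complement / identity
= (¬a4 ∨ a4) ∧ ¬a1 ∨ a1   — complement / identity
= ¬a1 ∨ a1   — complement / identity
= True   — complement

yes, True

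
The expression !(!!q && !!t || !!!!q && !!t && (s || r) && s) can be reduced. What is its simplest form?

!q || !t

!(!!q && !!t || !!!!q && !!t && (s || r) && s)
= !(!!q && !!t || !!q && !!t && (s || r) && s)
= !(!!q && !!t || !!q && !!t && s)
= !(!!q && !!t)
= !q || !t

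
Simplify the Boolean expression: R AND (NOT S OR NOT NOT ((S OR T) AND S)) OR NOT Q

R OR NOT Q

R AND (NOT S OR NOT NOT ((S OR T) AND S)) OR NOT Q
= R AND (NOT S OR (S OR T) AND S) OR NOT Q   — double negation
= R AND (NOT S OR S) OR NOT Q   — absorption
= R OR NOT Q   — complement / identity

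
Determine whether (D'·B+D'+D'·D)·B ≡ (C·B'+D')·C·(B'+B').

No

E1: (D'·B+D'+D'·D)·B
    = (D'·B+D')·B   (complement / identity)
    = D'·B   (absorption)
E2: (C·B'+D')·C·(B'+B')
    = (C·B'+D')·C·B'   (idempotence)
    = C·B'   (absorption)
These differ: at B=1, C=1, D=0, E1 = 1 but E2 = 0.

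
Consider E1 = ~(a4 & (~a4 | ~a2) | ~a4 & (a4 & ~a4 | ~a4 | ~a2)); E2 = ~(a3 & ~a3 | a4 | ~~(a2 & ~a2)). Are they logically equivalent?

E1: ~(a4 & (~a4 | ~a2) | ~a4 & (a4 & ~a4 | ~a4 | ~a2))
    = ~(a4 & (~a4 | ~a2) | ~a4 & (~a4 | ~a2))   [complement / identity]
    = ~(~a4 | ~a2)   [distribution]
    = a4 & a2   [De Morgan]
E2: ~(a3 & ~a3 | a4 | ~~(a2 & ~a2))
    = ~(a3 & ~a3 | a4 | a2 & ~a2)   [double negation]
    = ~(a4 | a2 & ~a2)   [complement / identity]
    = ~a4   [complement / identity]
These differ: at a2=1, a3=0, a4=0, E1 = 0 but E2 = 1.

No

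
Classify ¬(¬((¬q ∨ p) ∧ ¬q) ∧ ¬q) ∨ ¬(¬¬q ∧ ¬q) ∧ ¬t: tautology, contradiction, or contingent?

tautology

¬(¬((¬q ∨ p) ∧ ¬q) ∧ ¬q) ∨ ¬(¬¬q ∧ ¬q) ∧ ¬t
= ¬(¬¬q ∧ ¬q) ∨ ¬(¬¬q ∧ ¬q) ∧ ¬t
= ¬(¬¬q ∧ ¬q)
= ¬q ∨ q
= True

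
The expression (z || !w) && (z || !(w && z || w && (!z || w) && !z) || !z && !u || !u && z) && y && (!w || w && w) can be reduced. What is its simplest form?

(z || !w) && y

(z || !w) && (z || !(w && z || w && (!z || w) && !z) || !z && !u || !u && z) && y && (!w || w && w)
= (z || !w) && (z || !(w && z || w && !z) || !z && !u || !u && z) && y && (!w || w && w)   (absorption)
= (z || !w) && (z || !(w && z || w && !z) || !u) && y && (!w || w && w)   (distribution)
= (z || !w) && (z || !w || !u) && y && (!w || w && w)   (distribution)
= (z || !w) && y && (!w || w && w)   (absorption)
= (z || !w) && y && (!w || w)   (idempotence)
= (z || !w) && y   (complement / identity)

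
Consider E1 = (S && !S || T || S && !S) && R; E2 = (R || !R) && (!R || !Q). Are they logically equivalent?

No

E1: (S && !S || T || S && !S) && R
    = (T || S && !S) && R
    = T && R
E2: (R || !R) && (!R || !Q)
    = !R || !Q
These differ: at Q=1, R=0, S=0, T=1, E1 = 0 but E2 = 1.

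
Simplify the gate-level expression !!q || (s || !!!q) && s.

!!q || (s || !!!q) && s
= !!q || (s || !q) && s   — double negation
= q || (s || !q) && s   — double negation
= q || s   — absorption

q || s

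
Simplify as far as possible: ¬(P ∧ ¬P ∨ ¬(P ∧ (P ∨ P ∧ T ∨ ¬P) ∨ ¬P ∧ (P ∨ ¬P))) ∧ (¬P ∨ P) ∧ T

T

¬(P ∧ ¬P ∨ ¬(P ∧ (P ∨ P ∧ T ∨ ¬P) ∨ ¬P ∧ (P ∨ ¬P))) ∧ (¬P ∨ P) ∧ T
= ¬(P ∧ ¬P ∨ ¬(P ∧ (P ∨ ¬P) ∨ ¬P ∧ (P ∨ ¬P))) ∧ (¬P ∨ P) ∧ T   [absorption]
= ¬¬(P ∧ (P ∨ ¬P) ∨ ¬P ∧ (P ∨ ¬P)) ∧ (¬P ∨ P) ∧ T   [complement / identity]
= ¬¬(P ∨ ¬P) ∧ (¬P ∨ P) ∧ T   [distribution]
= ¬¬(P ∨ ¬P) ∧ T   [complement / identity]
= (P ∨ ¬P) ∧ T   [double negation]
= T   [complement / identity]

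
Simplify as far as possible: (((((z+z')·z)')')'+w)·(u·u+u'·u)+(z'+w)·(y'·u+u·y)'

z'+w

(((((z+z')·z)')')'+w)·(u·u+u'·u)+(z'+w)·(y'·u+u·y)'
= (((((z+z')·z)')')'+w)·u+(z'+w)·(y'·u+u·y)'
= (((z')')'+w)·u+(z'+w)·(y'·u+u·y)'
= (((z')')'+w)·u+(z'+w)·u'
= (z'+w)·u+(z'+w)·u'
= z'+w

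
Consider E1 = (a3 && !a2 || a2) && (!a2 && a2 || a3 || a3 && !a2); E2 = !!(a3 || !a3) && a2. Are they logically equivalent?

No

E1: (a3 && !a2 || a2) && (!a2 && a2 || a3 || a3 && !a2)
    = (a3 && !a2 || a2) && (a3 || a3 && !a2)   — complement / identity
    = a3 && !a2 || a2 && a3   — distribution
    = a3   — distribution
E2: !!(a3 || !a3) && a2
    = (a3 || !a3) && a2   — double negation
    = a2   — complement / identity
These differ: at a2=0, a3=1, E1 = 1 but E2 = 0.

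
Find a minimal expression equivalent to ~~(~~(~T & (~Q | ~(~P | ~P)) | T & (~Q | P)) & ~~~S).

~~(~~(~T & (~Q | ~(~P | ~P)) | T & (~Q | P)) & ~~~S)
= ~~(~~(~T & (~Q | ~~P) | T & (~Q | P)) & ~~~S)   (idempotence)
= ~(~(~T & (~Q | ~~P) | T & (~Q | P)) | ~~S)   (De Morgan)
= ~(~(~T & (~Q | P) | T & (~Q | P)) | ~~S)   (double negation)
= ~(~(~Q | P) | ~~S)   (distribution)
= (~Q | P) & ~S   (De Morgan)

(~Q | P) & ~S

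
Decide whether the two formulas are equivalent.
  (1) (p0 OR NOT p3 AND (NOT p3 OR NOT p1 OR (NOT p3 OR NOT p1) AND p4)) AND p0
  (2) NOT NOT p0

Yes

E1: (p0 OR NOT p3 AND (NOT p3 OR NOT p1 OR (NOT p3 OR NOT p1) AND p4)) AND p0
    = (p0 OR NOT p3 AND (NOT p3 OR NOT p1)) AND p0
    = (p0 OR NOT p3) AND p0
    = p0
E2: NOT NOT p0
    = p0
Both reduce to p0, so they are equivalent.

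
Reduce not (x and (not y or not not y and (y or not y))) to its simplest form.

not (x and (not y or not not y and (y or not y)))
= not (x and (not y or not not y))   [complement / identity]
= not (x and (not y or y))   [double negation]
= not x   [complement / identity]

not x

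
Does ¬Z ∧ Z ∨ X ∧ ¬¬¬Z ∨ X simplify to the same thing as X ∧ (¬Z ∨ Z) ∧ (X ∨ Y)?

E1: ¬Z ∧ Z ∨ X ∧ ¬¬¬Z ∨ X
    = ¬Z ∧ Z ∨ X ∧ ¬Z ∨ X
    = X ∧ ¬Z ∨ X
    = X
E2: X ∧ (¬Z ∨ Z) ∧ (X ∨ Y)
    = X ∧ (X ∨ Y)
    = X
Both reduce to X, so they are equivalent.

Yes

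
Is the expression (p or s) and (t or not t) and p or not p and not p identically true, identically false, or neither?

identically true

(p or s) and (t or not t) and p or not p and not p
= (p or s) and p or not p and not p   — complement / identity
= (p or s) and p or not p   — idempotence
= p or not p   — absorption
= True   — complement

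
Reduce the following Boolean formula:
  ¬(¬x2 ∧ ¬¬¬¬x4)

x2 ∨ ¬x4

¬(¬x2 ∧ ¬¬¬¬x4)
= ¬(¬x2 ∧ ¬¬x4)   [double negation]
= x2 ∨ ¬x4   [De Morgan]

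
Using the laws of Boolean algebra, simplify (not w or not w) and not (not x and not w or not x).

not w and x

(not w or not w) and not (not x and not w or not x)
= (not w or not w) and not not x   [absorption]
= (not w or not w) and x   [double negation]
= not w and x   [idempotence]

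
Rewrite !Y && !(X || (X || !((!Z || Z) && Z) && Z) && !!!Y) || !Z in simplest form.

!Y && !(X || (X || !((!Z || Z) && Z) && Z) && !!!Y) || !Z
= !Y && !(X || (X || !Z && Z) && !!!Y) || !Z   — complement / identity
= !Y && !(X || (X || !Z && Z) && !Y) || !Z   — double negation
= !Y && !(X || X && !Y) || !Z   — complement / identity
= !Y && !X || !Z   — absorption

!Y && !X || !Z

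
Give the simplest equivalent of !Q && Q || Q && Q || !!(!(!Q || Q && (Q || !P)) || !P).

Q || !P

!Q && Q || Q && Q || !!(!(!Q || Q && (Q || !P)) || !P)
= !Q && Q || Q && Q || !!(!(!Q || Q) || !P)
= !Q && Q || Q && Q || !((!Q || Q) && P)
= Q || !((!Q || Q) && P)
= Q || !P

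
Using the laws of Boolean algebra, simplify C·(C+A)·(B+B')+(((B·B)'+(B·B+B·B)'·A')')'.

C+B'

C·(C+A)·(B+B')+(((B·B)'+(B·B+B·B)'·A')')'
= C·(C+A)·(B+B')+(((B·B)'+(B·B)'·A')')'   (idempotence)
= C·(C+A)+(((B·B)'+(B·B)'·A')')'   (complement / identity)
= C+(((B·B)'+(B·B)'·A')')'   (absorption)
= C+(((B·B)')')'   (absorption)
= C+(B·B)'   (double negation)
= C+B'   (idempotence)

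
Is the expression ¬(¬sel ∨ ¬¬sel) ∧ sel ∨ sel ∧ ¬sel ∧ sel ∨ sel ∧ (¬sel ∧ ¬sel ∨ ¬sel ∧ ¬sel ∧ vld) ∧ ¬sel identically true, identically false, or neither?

¬(¬sel ∨ ¬¬sel) ∧ sel ∨ sel ∧ ¬sel ∧ sel ∨ sel ∧ (¬sel ∧ ¬sel ∨ ¬sel ∧ ¬sel ∧ vld) ∧ ¬sel
= ¬(¬sel ∨ ¬¬sel) ∧ sel ∨ sel ∧ ¬sel ∧ sel ∨ sel ∧ ¬sel ∧ ¬sel ∧ ¬sel   (absorption)
= sel ∧ ¬sel ∧ sel ∨ sel ∧ ¬sel ∧ sel ∨ sel ∧ ¬sel ∧ ¬sel ∧ ¬sel   (De Morgan)
= sel ∧ ¬sel ∧ sel ∨ sel ∧ ¬sel ∧ sel ∨ sel ∧ ¬sel ∧ ¬sel   (idempotence)
= sel ∧ ¬sel ∧ sel ∨ sel ∧ ¬sel ∧ ¬sel   (idempotence)
= sel ∧ ¬sel   (distribution)
= False   (complement)

identically false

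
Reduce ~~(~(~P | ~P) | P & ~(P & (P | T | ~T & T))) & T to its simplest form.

P & T

~~(~(~P | ~P) | P & ~(P & (P | T | ~T & T))) & T
= ~~(P & P | P & ~(P & (P | T | ~T & T))) & T
= ~~(P & P | P & ~(P & (P | T))) & T
= ~~(P & P | P & ~P) & T
= ~~P & T
= P & T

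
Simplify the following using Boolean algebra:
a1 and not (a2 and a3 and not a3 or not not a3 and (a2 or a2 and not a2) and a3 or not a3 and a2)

a1 and not (a2 and a3 and not a3 or not not a3 and (a2 or a2 and not a2) and a3 or not a3 and a2)
= a1 and not (a2 and a3 and not a3 or a3 and (a2 or a2 and not a2) and a3 or not a3 and a2)   — double negation
= a1 and not (a2 and a3 and not a3 or a3 and a2 and a3 or not a3 and a2)   — complement / identity
= a1 and not (a2 and a3 or not a3 and a2)   — distribution
= a1 and not a2   — distribution

a1 and not a2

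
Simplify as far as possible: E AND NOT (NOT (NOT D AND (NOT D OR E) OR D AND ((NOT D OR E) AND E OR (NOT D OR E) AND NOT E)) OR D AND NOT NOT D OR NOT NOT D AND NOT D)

E AND NOT D

E AND NOT (NOT (NOT D AND (NOT D OR E) OR D AND ((NOT D OR E) AND E OR (NOT D OR E) AND NOT E)) OR D AND NOT NOT D OR NOT NOT D AND NOT D)
= E AND NOT (NOT (NOT D AND (NOT D OR E) OR D AND (NOT D OR E)) OR D AND NOT NOT D OR NOT NOT D AND NOT D)   (distribution)
= E AND NOT (NOT (NOT D AND (NOT D OR E) OR D AND (NOT D OR E)) OR NOT NOT D)   (distribution)
= E AND NOT (NOT (NOT D OR E) OR NOT NOT D)   (distribution)
= E AND (NOT D OR E) AND NOT D   (De Morgan)
= E AND NOT D   (absorption)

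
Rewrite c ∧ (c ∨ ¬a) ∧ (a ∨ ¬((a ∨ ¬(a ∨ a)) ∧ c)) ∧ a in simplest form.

c ∧ (c ∨ ¬a) ∧ (a ∨ ¬((a ∨ ¬(a ∨ a)) ∧ c)) ∧ a
= c ∧ (c ∨ ¬a) ∧ (a ∨ ¬((a ∨ ¬a) ∧ c)) ∧ a   (idempotence)
= c ∧ (c ∨ ¬a) ∧ (a ∨ ¬c) ∧ a   (complement / identity)
= c ∧ (c ∨ ¬a) ∧ a   (absorption)
= c ∧ a   (absorption)

c ∧ a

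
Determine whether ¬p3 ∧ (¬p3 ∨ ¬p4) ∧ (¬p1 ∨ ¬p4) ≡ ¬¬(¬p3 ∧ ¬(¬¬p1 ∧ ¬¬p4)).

Yes

E1: ¬p3 ∧ (¬p3 ∨ ¬p4) ∧ (¬p1 ∨ ¬p4)
    = ¬p3 ∧ (¬p1 ∨ ¬p4)   (absorption)
E2: ¬¬(¬p3 ∧ ¬(¬¬p1 ∧ ¬¬p4))
    = ¬p3 ∧ ¬(¬¬p1 ∧ ¬¬p4)   (double negation)
    = ¬p3 ∧ (¬p1 ∨ ¬p4)   (De Morgan)
Both reduce to ¬p3 ∧ (¬p1 ∨ ¬p4), so they are equivalent.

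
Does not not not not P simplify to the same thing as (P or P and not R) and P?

Yes

E1: not not not not P
    = not not P   [double negation]
    = P   [double negation]
E2: (P or P and not R) and P
    = P and P   [absorption]
    = P   [idempotence]
Both reduce to P, so they are equivalent.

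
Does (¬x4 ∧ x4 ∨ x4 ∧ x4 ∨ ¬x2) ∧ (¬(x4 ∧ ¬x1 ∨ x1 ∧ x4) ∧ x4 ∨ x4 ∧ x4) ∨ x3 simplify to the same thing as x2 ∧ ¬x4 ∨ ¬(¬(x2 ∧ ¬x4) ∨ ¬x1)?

No

E1: (¬x4 ∧ x4 ∨ x4 ∧ x4 ∨ ¬x2) ∧ (¬(x4 ∧ ¬x1 ∨ x1 ∧ x4) ∧ x4 ∨ x4 ∧ x4) ∨ x3
    = (¬x4 ∧ x4 ∨ x4 ∧ x4 ∨ ¬x2) ∧ (¬x4 ∧ x4 ∨ x4 ∧ x4) ∨ x3
    = ¬x4 ∧ x4 ∨ x4 ∧ x4 ∨ x3
    = x4 ∨ x3
E2: x2 ∧ ¬x4 ∨ ¬(¬(x2 ∧ ¬x4) ∨ ¬x1)
    = x2 ∧ ¬x4 ∨ x2 ∧ ¬x4 ∧ x1
    = x2 ∧ ¬x4
These differ: at x1=1, x2=0, x3=1, x4=1, E1 = 1 but E2 = 0.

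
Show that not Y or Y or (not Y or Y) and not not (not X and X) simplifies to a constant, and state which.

not Y or Y or (not Y or Y) and not not (not X and X)
= not Y or Y or not not (not X and X)   — complement / identity
= not Y or Y or not X and X   — double negation
= not Y or Y   — complement / identity
= True   — complement

True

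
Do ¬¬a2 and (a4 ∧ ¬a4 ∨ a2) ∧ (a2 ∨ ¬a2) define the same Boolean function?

E1: ¬¬a2
    = a2   (double negation)
E2: (a4 ∧ ¬a4 ∨ a2) ∧ (a2 ∨ ¬a2)
    = a4 ∧ ¬a4 ∨ a2   (complement / identity)
    = a2   (complement / identity)
Both reduce to a2, so they are equivalent.

Yes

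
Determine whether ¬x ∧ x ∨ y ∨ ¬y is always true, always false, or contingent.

¬x ∧ x ∨ y ∨ ¬y
= y ∨ ¬y
= True

always true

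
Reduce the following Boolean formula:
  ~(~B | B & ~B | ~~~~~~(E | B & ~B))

B & ~E

~(~B | B & ~B | ~~~~~~(E | B & ~B))
= ~(~B | ~~~~~~(E | B & ~B))   [complement / identity]
= B & ~~~~~(E | B & ~B)   [De Morgan]
= B & ~~~(E | B & ~B)   [double negation]
= B & ~~~E   [complement / identity]
= B & ~E   [double negation]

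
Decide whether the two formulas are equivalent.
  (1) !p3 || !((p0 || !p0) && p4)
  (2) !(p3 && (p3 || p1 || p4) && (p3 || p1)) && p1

E1: !p3 || !((p0 || !p0) && p4)
    = !p3 || !p4   (complement / identity)
E2: !(p3 && (p3 || p1 || p4) && (p3 || p1)) && p1
    = !(p3 && (p3 || p1)) && p1   (absorption)
    = !p3 && p1   (absorption)
These differ: at p0=0, p1=0, p3=1, p4=0, E1 = 1 but E2 = 0.

No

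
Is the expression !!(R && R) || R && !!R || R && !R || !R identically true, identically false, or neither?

identically true

!!(R && R) || R && !!R || R && !R || !R
= R && R || R && !!R || R && !R || !R   — double negation
= R && R || R && R || R && !R || !R   — double negation
= R && R || R && !R || !R   — idempotence
= R || !R   — distribution
= true   — complement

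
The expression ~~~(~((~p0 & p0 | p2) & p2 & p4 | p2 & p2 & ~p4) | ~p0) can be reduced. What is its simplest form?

~~~(~((~p0 & p0 | p2) & p2 & p4 | p2 & p2 & ~p4) | ~p0)
= ~~~(~(p2 & p2 & p4 | p2 & p2 & ~p4) | ~p0)   — complement / identity
= ~~~(~(p2 & p2) | ~p0)   — distribution
= ~(~(p2 & p2) | ~p0)   — double negation
= p2 & p2 & p0   — De Morgan
= p2 & p0   — idempotence

p2 & p0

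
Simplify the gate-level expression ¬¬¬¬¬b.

¬¬¬¬¬b
= ¬¬¬b   (double negation)
= ¬b   (double negation)

¬b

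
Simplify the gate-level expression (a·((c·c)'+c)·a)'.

a'

(a·((c·c)'+c)·a)'
= (a·(c'+c)·a)'
= (a·a)'
= a'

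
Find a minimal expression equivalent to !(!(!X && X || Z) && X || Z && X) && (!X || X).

!(!(!X && X || Z) && X || Z && X) && (!X || X)
= !(!(!X && X || Z) && X || Z && X)   — complement / identity
= !(!Z && X || Z && X)   — complement / identity
= !X   — distribution

!X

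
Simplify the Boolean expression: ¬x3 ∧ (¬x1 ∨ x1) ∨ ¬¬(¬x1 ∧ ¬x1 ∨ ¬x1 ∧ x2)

¬x3 ∧ (¬x1 ∨ x1) ∨ ¬¬(¬x1 ∧ ¬x1 ∨ ¬x1 ∧ x2)
= ¬x3 ∨ ¬¬(¬x1 ∧ ¬x1 ∨ ¬x1 ∧ x2)   [complement / identity]
= ¬x3 ∨ ¬¬((¬x1 ∨ x2) ∧ ¬x1)   [distribution]
= ¬x3 ∨ ¬¬¬x1   [absorption]
= ¬x3 ∨ ¬x1   [double negation]

¬x3 ∨ ¬x1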